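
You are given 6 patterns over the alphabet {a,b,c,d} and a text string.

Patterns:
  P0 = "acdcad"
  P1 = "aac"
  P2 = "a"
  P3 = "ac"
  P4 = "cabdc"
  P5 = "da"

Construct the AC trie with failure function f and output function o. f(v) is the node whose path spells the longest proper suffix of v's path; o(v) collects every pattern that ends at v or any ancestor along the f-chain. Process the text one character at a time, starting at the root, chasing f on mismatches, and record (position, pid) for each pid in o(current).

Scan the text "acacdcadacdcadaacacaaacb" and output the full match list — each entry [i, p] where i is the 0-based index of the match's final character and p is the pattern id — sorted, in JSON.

Build:
Trie nodes:
  0='ε' goto a→1 c→9 d→14
  1='a' goto a→7 c→2  ←P2
  2='ac' goto d→3  ←P3
  3='acd' goto c→4
  4='acdc' goto a→5
  5='acdca' goto d→6
  6='acdcad' goto ·  ←P0
  7='aa' goto c→8
  8='aac' goto ·  ←P1
  9='c' goto a→10
  10='ca' goto b→11
  11='cab' goto d→12
  12='cabd' goto c→13
  13='cabdc' goto ·  ←P4
  14='d' goto a→15
  15='da' goto ·  ←P5

BFS fail/out derivation:
  n1('a'): parent n0 fail=0; on 'a' 0 → fail=0;  out {2}∪∅={2}
  n9('c'): parent n0 fail=0; on 'c' 0 → fail=0;  out ∅∪∅=∅
  n14('d'): parent n0 fail=0; on 'd' 0 → fail=0;  out ∅∪∅=∅
  n2('ac'): parent n1 fail=0; on 'c' 0 → fail=9;  out {3}∪∅={3}
  n7('aa'): parent n1 fail=0; on 'a' 0 → fail=1;  out ∅∪{2}={2}
  n10('ca'): parent n9 fail=0; on 'a' 0 → fail=1;  out ∅∪{2}={2}
  n15('da'): parent n14 fail=0; on 'a' 0 → fail=1;  out {5}∪{2}={2,5}
  n3('acd'): parent n2 fail=9; on 'd' 9→0 → fail=14;  out ∅∪∅=∅
  n8('aac'): parent n7 fail=1; on 'c' 1 → fail=2;  out {1}∪{3}={1,3}
  n11('cab'): parent n10 fail=1; on 'b' 1→0 → fail=0;  out ∅∪∅=∅
  n4('acdc'): parent n3 fail=14; on 'c' 14→0 → fail=9;  out ∅∪∅=∅
  n12('cabd'): parent n11 fail=0; on 'd' 0 → fail=14;  out ∅∪∅=∅
  n5('acdca'): parent n4 fail=9; on 'a' 9 → fail=10;  out ∅∪{2}={2}
  n13('cabdc'): parent n12 fail=14; on 'c' 14→0 → fail=9;  out {4}∪∅={4}
  n6('acdcad'): parent n5 fail=10; on 'd' 10→1→0 → fail=14;  out {0}∪∅={0}

Text stream:
i=0 'a': node 0→1  → match P2@[0:0]
i=1 'c': node 1→2  → match P3@[0:1]
i=2 'a': node 2→10 (fail-walked)  → match P2@[2:2]
i=3 'c': node 10→2 (fail-walked)  → match P3@[2:3]
i=4 'd': node 2→3
i=5 'c': node 3→4
i=6 'a': node 4→5  → match P2@[6:6]
i=7 'd': node 5→6  → match P0@[2:7]
i=8 'a': node 6→15 (fail-walked)  → match P2@[8:8],P5@[7:8]
i=9 'c': node 15→2 (fail-walked)  → match P3@[8:9]
i=10 'd': node 2→3
i=11 'c': node 3→4
i=12 'a': node 4→5  → match P2@[12:12]
i=13 'd': node 5→6  → match P0@[8:13]
i=14 'a': node 6→15 (fail-walked)  → match P2@[14:14],P5@[13:14]
i=15 'a': node 15→7 (fail-walked)  → match P2@[15:15]
i=16 'c': node 7→8  → match P1@[14:16],P3@[15:16]
i=17 'a': node 8→10 (fail-walked)  → match P2@[17:17]
i=18 'c': node 10→2 (fail-walked)  → match P3@[17:18]
i=19 'a': node 2→10 (fail-walked)  → match P2@[19:19]
i=20 'a': node 10→7 (fail-walked)  → match P2@[20:20]
i=21 'a': node 7→7 (fail-walked)  → match P2@[21:21]
i=22 'c': node 7→8  → match P1@[20:22],P3@[21:22]
i=23 'b': node 8→0 (fail-walked)

Matches: [[0,2],[1,3],[2,2],[3,3],[6,2],[7,0],[8,2],[8,5],[9,3],[12,2],[13,0],[14,2],[14,5],[15,2],[16,1],[16,3],[17,2],[18,3],[19,2],[20,2],[21,2],[22,1],[22,3]]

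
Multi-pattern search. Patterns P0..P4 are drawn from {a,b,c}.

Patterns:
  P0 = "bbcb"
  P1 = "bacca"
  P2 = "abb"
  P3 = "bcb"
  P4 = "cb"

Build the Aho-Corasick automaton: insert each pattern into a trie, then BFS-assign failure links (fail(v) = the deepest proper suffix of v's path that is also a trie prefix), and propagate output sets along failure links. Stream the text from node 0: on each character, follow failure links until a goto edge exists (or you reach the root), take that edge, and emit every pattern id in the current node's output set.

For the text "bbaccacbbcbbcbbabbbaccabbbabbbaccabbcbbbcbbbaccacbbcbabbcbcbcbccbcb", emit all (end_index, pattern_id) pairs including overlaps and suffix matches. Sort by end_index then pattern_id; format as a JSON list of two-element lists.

Build automaton:
Trie (insert patterns):
  0='ε' goto a→9 b→1 c→14
  1='b' goto a→5 b→2 c→12
  2='bb' goto c→3
  3='bbc' goto b→4
  4='bbcb' goto ·  [P0 ends]
  5='ba' goto c→6
  6='bac' goto c→7
  7='bacc' goto a→8
  8='bacca' goto ·  [P1 ends]
  9='a' goto b→10
  10='ab' goto b→11
  11='abb' goto ·  [P2 ends]
  12='bc' goto b→13
  13='bcb' goto ·  [P3 ends]
  14='c' goto b→15
  15='cb' goto ·  [P4 ends]

Failure links (BFS by depth):
  n1('b'): parent n0 fail=0; on 'b' 0 → fail=0;  out ∅∪∅=∅
  n9('a'): parent n0 fail=0; on 'a' 0 → fail=0;  out ∅∪∅=∅
  n14('c'): parent n0 fail=0; on 'c' 0 → fail=0;  out ∅∪∅=∅
  n2('bb'): parent n1 fail=0; on 'b' 0 → fail=1;  out ∅∪∅=∅
  n5('ba'): parent n1 fail=0; on 'a' 0 → fail=9;  out ∅∪∅=∅
  n10('ab'): parent n9 fail=0; on 'b' 0 → fail=1;  out ∅∪∅=∅
  n12('bc'): parent n1 fail=0; on 'c' 0 → fail=14;  out ∅∪∅=∅
  n15('cb'): parent n14 fail=0; on 'b' 0 → fail=1;  out {4}∪∅={4}
  n3('bbc'): parent n2 fail=1; on 'c' 1 → fail=12;  out ∅∪∅=∅
  n6('bac'): parent n5 fail=9; on 'c' 9→0 → fail=14;  out ∅∪∅=∅
  n11('abb'): parent n10 fail=1; on 'b' 1 → fail=2;  out {2}∪∅={2}
  n13('bcb'): parent n12 fail=14; on 'b' 14 → fail=15;  out {3}∪{4}={3,4}
  n4('bbcb'): parent n3 fail=12; on 'b' 12 → fail=13;  out {0}∪{3,4}={0,3,4}
  n7('bacc'): parent n6 fail=14; on 'c' 14→0 → fail=14;  out ∅∪∅=∅
  n8('bacca'): parent n7 fail=14; on 'a' 14→0 → fail=9;  out {1}∪∅={1}

Scan:
[0] read 'b'  n0⇒n1
[1] read 'b'  n1⇒n2
[2] read 'a'  n2⇒n5 (fail-walked)
[3] read 'c'  n5⇒n6
[4] read 'c'  n6⇒n7
[5] read 'a'  n7⇒n8  ** P1@[1:5]
[6] read 'c'  n8⇒n14 (fail-walked)
[7] read 'b'  n14⇒n15  ** P4@[6:7]
[8] read 'b'  n15⇒n2 (fail-walked)
[9] read 'c'  n2⇒n3
[10] read 'b'  n3⇒n4  ** P0@[7:10],P3@[8:10],P4@[9:10]
[11] read 'b'  n4⇒n2 (fail-walked)
[12] read 'c'  n2⇒n3
[13] read 'b'  n3⇒n4  ** P0@[10:13],P3@[11:13],P4@[12:13]
[14] read 'b'  n4⇒n2 (fail-walked)
[15] read 'a'  n2⇒n5 (fail-walked)
[16] read 'b'  n5⇒n10 (fail-walked)
[17] read 'b'  n10⇒n11  ** P2@[15:17]
[18] read 'b'  n11⇒n2 (fail-walked)
[19] read 'a'  n2⇒n5 (fail-walked)
[20] read 'c'  n5⇒n6
[21] read 'c'  n6⇒n7
[22] read 'a'  n7⇒n8  ** P1@[18:22]
[23] read 'b'  n8⇒n10 (fail-walked)
[24] read 'b'  n10⇒n11  ** P2@[22:24]
[25] read 'b'  n11⇒n2 (fail-walked)
[26] read 'a'  n2⇒n5 (fail-walked)
[27] read 'b'  n5⇒n10 (fail-walked)
[28] read 'b'  n10⇒n11  ** P2@[26:28]
[29] read 'b'  n11⇒n2 (fail-walked)
[30] read 'a'  n2⇒n5 (fail-walked)
[31] read 'c'  n5⇒n6
[32] read 'c'  n6⇒n7
[33] read 'a'  n7⇒n8  ** P1@[29:33]
[34] read 'b'  n8⇒n10 (fail-walked)
[35] read 'b'  n10⇒n11  ** P2@[33:35]
[36] read 'c'  n11⇒n3 (fail-walked)
[37] read 'b'  n3⇒n4  ** P0@[34:37],P3@[35:37],P4@[36:37]
[38] read 'b'  n4⇒n2 (fail-walked)
[39] read 'b'  n2⇒n2 (fail-walked)
[40] read 'c'  n2⇒n3
[41] read 'b'  n3⇒n4  ** P0@[38:41],P3@[39:41],P4@[40:41]
[42] read 'b'  n4⇒n2 (fail-walked)
[43] read 'b'  n2⇒n2 (fail-walked)
[44] read 'a'  n2⇒n5 (fail-walked)
[45] read 'c'  n5⇒n6
[46] read 'c'  n6⇒n7
[47] read 'a'  n7⇒n8  ** P1@[43:47]
[48] read 'c'  n8⇒n14 (fail-walked)
[49] read 'b'  n14⇒n15  ** P4@[48:49]
[50] read 'b'  n15⇒n2 (fail-walked)
[51] read 'c'  n2⇒n3
[52] read 'b'  n3⇒n4  ** P0@[49:52],P3@[50:52],P4@[51:52]
[53] read 'a'  n4⇒n5 (fail-walked)
[54] read 'b'  n5⇒n10 (fail-walked)
[55] read 'b'  n10⇒n11  ** P2@[53:55]
[56] read 'c'  n11⇒n3 (fail-walked)
[57] read 'b'  n3⇒n4  ** P0@[54:57],P3@[55:57],P4@[56:57]
[58] read 'c'  n4⇒n12 (fail-walked)
[59] read 'b'  n12⇒n13  ** P3@[57:59],P4@[58:59]
[60] read 'c'  n13⇒n12 (fail-walked)
[61] read 'b'  n12⇒n13  ** P3@[59:61],P4@[60:61]
[62] read 'c'  n13⇒n12 (fail-walked)
[63] read 'c'  n12⇒n14 (fail-walked)
[64] read 'b'  n14⇒n15  ** P4@[63:64]
[65] read 'c'  n15⇒n12 (fail-walked)
[66] read 'b'  n12⇒n13  ** P3@[64:66],P4@[65:66]

Result: [[5,1],[7,4],[10,0],[10,3],[10,4],[13,0],[13,3],[13,4],[17,2],[22,1],[24,2],[28,2],[33,1],[35,2],[37,0],[37,3],[37,4],[41,0],[41,3],[41,4],[47,1],[49,4],[52,0],[52,3],[52,4],[55,2],[57,0],[57,3],[57,4],[59,3],[59,4],[61,3],[61,4],[64,4],[66,3],[66,4]]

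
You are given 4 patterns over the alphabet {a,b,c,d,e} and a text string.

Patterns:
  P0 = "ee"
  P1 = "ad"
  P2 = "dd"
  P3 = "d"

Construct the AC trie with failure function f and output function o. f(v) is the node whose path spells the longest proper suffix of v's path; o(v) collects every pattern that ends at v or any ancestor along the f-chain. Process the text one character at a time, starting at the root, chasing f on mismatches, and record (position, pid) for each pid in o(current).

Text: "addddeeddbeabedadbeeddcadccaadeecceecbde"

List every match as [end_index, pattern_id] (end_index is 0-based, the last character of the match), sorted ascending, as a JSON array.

Construct AC machine:
Trie (insert patterns):
  n0 'ε': a→3 d→5 e→1
  n1 'e': e→2
  n2 'ee': ·  ←P0
  n3 'a': d→4
  n4 'ad': ·  ←P1
  n5 'd': d→6  ←P3
  n6 'dd': ·  ←P2

Failure links (BFS by depth):
  fail(1) 'e': from fail(0)=0 chase 'e': 0 ⇒ 0;  out=∅∪out(0)=∅
  fail(3) 'a': from fail(0)=0 chase 'a': 0 ⇒ 0;  out=∅∪out(0)=∅
  fail(5) 'd': from fail(0)=0 chase 'd': 0 ⇒ 0;  out={3}∪out(0)={3}
  fail(2) 'ee': from fail(1)=0 chase 'e': 0 ⇒ 1;  out={0}∪out(1)={0}
  fail(4) 'ad': from fail(3)=0 chase 'd': 0 ⇒ 5;  out={1}∪out(5)={1,3}
  fail(6) 'dd': from fail(5)=0 chase 'd': 0 ⇒ 5;  out={2}∪out(5)={2,3}

Scan:
[0] read 'a'  n0⇒n3
[1] read 'd'  n3⇒n4  emit P1@[0:1],P3@[1:1]
[2] read 'd'  n4⇒n6 ·f  emit P2@[1:2],P3@[2:2]
[3] read 'd'  n6⇒n6 ·f  emit P2@[2:3],P3@[3:3]
[4] read 'd'  n6⇒n6 ·f  emit P2@[3:4],P3@[4:4]
[5] read 'e'  n6⇒n1 ·f
[6] read 'e'  n1⇒n2  emit P0@[5:6]
[7] read 'd'  n2⇒n5 ·f  emit P3@[7:7]
[8] read 'd'  n5⇒n6  emit P2@[7:8],P3@[8:8]
[9] read 'b'  n6⇒n0 ·f
[10] read 'e'  n0⇒n1
[11] read 'a'  n1⇒n3 ·f
[12] read 'b'  n3⇒n0 ·f
[13] read 'e'  n0⇒n1
[14] read 'd'  n1⇒n5 ·f  emit P3@[14:14]
[15] read 'a'  n5⇒n3 ·f
[16] read 'd'  n3⇒n4  emit P1@[15:16],P3@[16:16]
[17] read 'b'  n4⇒n0 ·f
[18] read 'e'  n0⇒n1
[19] read 'e'  n1⇒n2  emit P0@[18:19]
[20] read 'd'  n2⇒n5 ·f  emit P3@[20:20]
[21] read 'd'  n5⇒n6  emit P2@[20:21],P3@[21:21]
[22] read 'c'  n6⇒n0 ·f
[23] read 'a'  n0⇒n3
[24] read 'd'  n3⇒n4  emit P1@[23:24],P3@[24:24]
[25] read 'c'  n4⇒n0 ·f
[26] read 'c'  n0⇒n0
[27] read 'a'  n0⇒n3
[28] read 'a'  n3⇒n3 ·f
[29] read 'd'  n3⇒n4  emit P1@[28:29],P3@[29:29]
[30] read 'e'  n4⇒n1 ·f
[31] read 'e'  n1⇒n2  emit P0@[30:31]
[32] read 'c'  n2⇒n0 ·f
[33] read 'c'  n0⇒n0
[34] read 'e'  n0⇒n1
[35] read 'e'  n1⇒n2  emit P0@[34:35]
[36] read 'c'  n2⇒n0 ·f
[37] read 'b'  n0⇒n0
[38] read 'd'  n0⇒n5  emit P3@[38:38]
[39] read 'e'  n5⇒n1 ·f

Result: [[1,1],[1,3],[2,2],[2,3],[3,2],[3,3],[4,2],[4,3],[6,0],[7,3],[8,2],[8,3],[14,3],[16,1],[16,3],[19,0],[20,3],[21,2],[21,3],[24,1],[24,3],[29,1],[29,3],[31,0],[35,0],[38,3]]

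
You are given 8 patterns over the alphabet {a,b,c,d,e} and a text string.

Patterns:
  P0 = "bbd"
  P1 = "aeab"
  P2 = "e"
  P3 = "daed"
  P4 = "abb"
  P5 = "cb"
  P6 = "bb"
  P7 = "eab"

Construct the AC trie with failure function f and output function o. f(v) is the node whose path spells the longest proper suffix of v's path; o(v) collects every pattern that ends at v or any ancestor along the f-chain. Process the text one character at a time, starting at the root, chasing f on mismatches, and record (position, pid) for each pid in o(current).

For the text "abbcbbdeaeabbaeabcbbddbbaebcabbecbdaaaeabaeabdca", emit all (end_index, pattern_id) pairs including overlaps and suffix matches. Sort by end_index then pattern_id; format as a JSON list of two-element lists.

Build automaton:
Trie (insert patterns):
  n0 'ε': a→4 b→1 c→15 d→9 e→8
  n1 'b': b→2
  n2 'bb': d→3  [P6 ends]
  n3 'bbd': ·  [P0 ends]
  n4 'a': b→13 e→5
  n5 'ae': a→6
  n6 'aea': b→7
  n7 'aeab': ·  [P1 ends]
  n8 'e': a→17  [P2 ends]
  n9 'd': a→10
  n10 'da': e→11
  n11 'dae': d→12
  n12 'daed': ·  [P3 ends]
  n13 'ab': b→14
  n14 'abb': ·  [P4 ends]
  n15 'c': b→16
  n16 'cb': ·  [P5 ends]
  n17 'ea': b→18
  n18 'eab': ·  [P7 ends]

BFS fail/out derivation:
  fail(1) 'b': from fail(0)=0 chase 'b': 0 ⇒ 0;  out=∅∪out(0)=∅
  fail(4) 'a': from fail(0)=0 chase 'a': 0 ⇒ 0;  out=∅∪out(0)=∅
  fail(8) 'e': from fail(0)=0 chase 'e': 0 ⇒ 0;  out={2}∪out(0)={2}
  fail(9) 'd': from fail(0)=0 chase 'd': 0 ⇒ 0;  out=∅∪out(0)=∅
  fail(15) 'c': from fail(0)=0 chase 'c': 0 ⇒ 0;  out=∅∪out(0)=∅
  fail(2) 'bb': from fail(1)=0 chase 'b': 0 ⇒ 1;  out={6}∪out(1)={6}
  fail(5) 'ae': from fail(4)=0 chase 'e': 0 ⇒ 8;  out=∅∪out(8)={2}
  fail(10) 'da': from fail(9)=0 chase 'a': 0 ⇒ 4;  out=∅∪out(4)=∅
  fail(13) 'ab': from fail(4)=0 chase 'b': 0 ⇒ 1;  out=∅∪out(1)=∅
  fail(16) 'cb': from fail(15)=0 chase 'b': 0 ⇒ 1;  out={5}∪out(1)={5}
  fail(17) 'ea': from fail(8)=0 chase 'a': 0 ⇒ 4;  out=∅∪out(4)=∅
  fail(3) 'bbd': from fail(2)=1 chase 'd': 1→0 ⇒ 9;  out={0}∪out(9)={0}
  fail(6) 'aea': from fail(5)=8 chase 'a': 8 ⇒ 17;  out=∅∪out(17)=∅
  fail(11) 'dae': from fail(10)=4 chase 'e': 4 ⇒ 5;  out=∅∪out(5)={2}
  fail(14) 'abb': from fail(13)=1 chase 'b': 1 ⇒ 2;  out={4}∪out(2)={4,6}
  fail(18) 'eab': from fail(17)=4 chase 'b': 4 ⇒ 13;  out={7}∪out(13)={7}
  fail(7) 'aeab': from fail(6)=17 chase 'b': 17 ⇒ 18;  out={1}∪out(18)={1,7}
  fail(12) 'daed': from fail(11)=5 chase 'd': 5→8→0 ⇒ 9;  out={3}∪out(9)={3}

Run:
[0] read 'a'  n0⇒n4
[1] read 'b'  n4⇒n13
[2] read 'b'  n13⇒n14  → match P4@[0:2],P6@[1:2]
[3] read 'c'  n14⇒n15 (via fail)
[4] read 'b'  n15⇒n16  → match P5@[3:4]
[5] read 'b'  n16⇒n2 (via fail)  → match P6@[4:5]
[6] read 'd'  n2⇒n3  → match P0@[4:6]
[7] read 'e'  n3⇒n8 (via fail)  → match P2@[7:7]
[8] read 'a'  n8⇒n17
[9] read 'e'  n17⇒n5 (via fail)  → match P2@[9:9]
[10] read 'a'  n5⇒n6
[11] read 'b'  n6⇒n7  → match P1@[8:11],P7@[9:11]
[12] read 'b'  n7⇒n14 (via fail)  → match P4@[10:12],P6@[11:12]
[13] read 'a'  n14⇒n4 (via fail)
[14] read 'e'  n4⇒n5  → match P2@[14:14]
[15] read 'a'  n5⇒n6
[16] read 'b'  n6⇒n7  → match P1@[13:16],P7@[14:16]
[17] read 'c'  n7⇒n15 (via fail)
[18] read 'b'  n15⇒n16  → match P5@[17:18]
[19] read 'b'  n16⇒n2 (via fail)  → match P6@[18:19]
[20] read 'd'  n2⇒n3  → match P0@[18:20]
[21] read 'd'  n3⇒n9 (via fail)
[22] read 'b'  n9⇒n1 (via fail)
[23] read 'b'  n1⇒n2  → match P6@[22:23]
[24] read 'a'  n2⇒n4 (via fail)
[25] read 'e'  n4⇒n5  → match P2@[25:25]
[26] read 'b'  n5⇒n1 (via fail)
[27] read 'c'  n1⇒n15 (via fail)
[28] read 'a'  n15⇒n4 (via fail)
[29] read 'b'  n4⇒n13
[30] read 'b'  n13⇒n14  → match P4@[28:30],P6@[29:30]
[31] read 'e'  n14⇒n8 (via fail)  → match P2@[31:31]
[32] read 'c'  n8⇒n15 (via fail)
[33] read 'b'  n15⇒n16  → match P5@[32:33]
[34] read 'd'  n16⇒n9 (via fail)
[35] read 'a'  n9⇒n10
[36] read 'a'  n10⇒n4 (via fail)
[37] read 'a'  n4⇒n4 (via fail)
[38] read 'e'  n4⇒n5  → match P2@[38:38]
[39] read 'a'  n5⇒n6
[40] read 'b'  n6⇒n7  → match P1@[37:40],P7@[38:40]
[41] read 'a'  n7⇒n4 (via fail)
[42] read 'e'  n4⇒n5  → match P2@[42:42]
[43] read 'a'  n5⇒n6
[44] read 'b'  n6⇒n7  → match P1@[41:44],P7@[42:44]
[45] read 'd'  n7⇒n9 (via fail)
[46] read 'c'  n9⇒n15 (via fail)
[47] read 'a'  n15⇒n4 (via fail)

Matches: [[2,4],[2,6],[4,5],[5,6],[6,0],[7,2],[9,2],[11,1],[11,7],[12,4],[12,6],[14,2],[16,1],[16,7],[18,5],[19,6],[20,0],[23,6],[25,2],[30,4],[30,6],[31,2],[33,5],[38,2],[40,1],[40,7],[42,2],[44,1],[44,7]]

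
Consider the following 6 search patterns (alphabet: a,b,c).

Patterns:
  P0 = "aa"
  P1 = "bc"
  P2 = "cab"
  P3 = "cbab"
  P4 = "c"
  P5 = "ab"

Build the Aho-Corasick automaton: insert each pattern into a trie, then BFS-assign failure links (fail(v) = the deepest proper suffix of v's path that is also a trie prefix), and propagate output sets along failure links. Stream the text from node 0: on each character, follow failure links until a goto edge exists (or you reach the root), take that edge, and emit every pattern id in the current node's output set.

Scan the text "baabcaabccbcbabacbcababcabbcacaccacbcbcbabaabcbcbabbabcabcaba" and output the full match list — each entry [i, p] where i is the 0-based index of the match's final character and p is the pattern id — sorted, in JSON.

Build automaton:
Trie nodes:
  0='ε' goto a→1 b→3 c→5
  1='a' goto a→2 b→11
  2='aa' goto ·  [P0 ends]
  3='b' goto c→4
  4='bc' goto ·  [P1 ends]
  5='c' goto a→6 b→8  [P4 ends]
  6='ca' goto b→7
  7='cab' goto ·  [P2 ends]
  8='cb' goto a→9
  9='cba' goto b→10
  10='cbab' goto ·  [P3 ends]
  11='ab' goto ·  [P5 ends]

BFS fail/out derivation:
  n1('a'): parent n0 fail=0; on 'a' 0 → fail=0;  out ∅∪∅=∅
  n3('b'): parent n0 fail=0; on 'b' 0 → fail=0;  out ∅∪∅=∅
  n5('c'): parent n0 fail=0; on 'c' 0 → fail=0;  out {4}∪∅={4}
  n2('aa'): parent n1 fail=0; on 'a' 0 → fail=1;  out {0}∪∅={0}
  n4('bc'): parent n3 fail=0; on 'c' 0 → fail=5;  out {1}∪{4}={1,4}
  n6('ca'): parent n5 fail=0; on 'a' 0 → fail=1;  out ∅∪∅=∅
  n8('cb'): parent n5 fail=0; on 'b' 0 → fail=3;  out ∅∪∅=∅
  n11('ab'): parent n1 fail=0; on 'b' 0 → fail=3;  out {5}∪∅={5}
  n7('cab'): parent n6 fail=1; on 'b' 1 → fail=11;  out {2}∪{5}={2,5}
  n9('cba'): parent n8 fail=3; on 'a' 3→0 → fail=1;  out ∅∪∅=∅
  n10('cbab'): parent n9 fail=1; on 'b' 1 → fail=11;  out {3}∪{5}={3,5}

Scan:
[0] read 'b'  n0⇒n3
[1] read 'a'  n3⇒n1 (via fail)
[2] read 'a'  n1⇒n2  → match P0@[1:2]
[3] read 'b'  n2⇒n11 (via fail)  → match P5@[2:3]
[4] read 'c'  n11⇒n4 (via fail)  → match P1@[3:4],P4@[4:4]
[5] read 'a'  n4⇒n6 (via fail)
[6] read 'a'  n6⇒n2 (via fail)  → match P0@[5:6]
[7] read 'b'  n2⇒n11 (via fail)  → match P5@[6:7]
[8] read 'c'  n11⇒n4 (via fail)  → match P1@[7:8],P4@[8:8]
[9] read 'c'  n4⇒n5 (via fail)  → match P4@[9:9]
[10] read 'b'  n5⇒n8
[11] read 'c'  n8⇒n4 (via fail)  → match P1@[10:11],P4@[11:11]
[12] read 'b'  n4⇒n8 (via fail)
[13] read 'a'  n8⇒n9
[14] read 'b'  n9⇒n10  → match P3@[11:14],P5@[13:14]
[15] read 'a'  n10⇒n1 (via fail)
[16] read 'c'  n1⇒n5 (via fail)  → match P4@[16:16]
[17] read 'b'  n5⇒n8
[18] read 'c'  n8⇒n4 (via fail)  → match P1@[17:18],P4@[18:18]
[19] read 'a'  n4⇒n6 (via fail)
[20] read 'b'  n6⇒n7  → match P2@[18:20],P5@[19:20]
[21] read 'a'  n7⇒n1 (via fail)
[22] read 'b'  n1⇒n11  → match P5@[21:22]
[23] read 'c'  n11⇒n4 (via fail)  → match P1@[22:23],P4@[23:23]
[24] read 'a'  n4⇒n6 (via fail)
[25] read 'b'  n6⇒n7  → match P2@[23:25],P5@[24:25]
[26] read 'b'  n7⇒n3 (via fail)
[27] read 'c'  n3⇒n4  → match P1@[26:27],P4@[27:27]
[28] read 'a'  n4⇒n6 (via fail)
[29] read 'c'  n6⇒n5 (via fail)  → match P4@[29:29]
[30] read 'a'  n5⇒n6
[31] read 'c'  n6⇒n5 (via fail)  → match P4@[31:31]
[32] read 'c'  n5⇒n5 (via fail)  → match P4@[32:32]
[33] read 'a'  n5⇒n6
[34] read 'c'  n6⇒n5 (via fail)  → match P4@[34:34]
[35] read 'b'  n5⇒n8
[36] read 'c'  n8⇒n4 (via fail)  → match P1@[35:36],P4@[36:36]
[37] read 'b'  n4⇒n8 (via fail)
[38] read 'c'  n8⇒n4 (via fail)  → match P1@[37:38],P4@[38:38]
[39] read 'b'  n4⇒n8 (via fail)
[40] read 'a'  n8⇒n9
[41] read 'b'  n9⇒n10  → match P3@[38:41],P5@[40:41]
[42] read 'a'  n10⇒n1 (via fail)
[43] read 'a'  n1⇒n2  → match P0@[42:43]
[44] read 'b'  n2⇒n11 (via fail)  → match P5@[43:44]
[45] read 'c'  n11⇒n4 (via fail)  → match P1@[44:45],P4@[45:45]
[46] read 'b'  n4⇒n8 (via fail)
[47] read 'c'  n8⇒n4 (via fail)  → match P1@[46:47],P4@[47:47]
[48] read 'b'  n4⇒n8 (via fail)
[49] read 'a'  n8⇒n9
[50] read 'b'  n9⇒n10  → match P3@[47:50],P5@[49:50]
[51] read 'b'  n10⇒n3 (via fail)
[52] read 'a'  n3⇒n1 (via fail)
[53] read 'b'  n1⇒n11  → match P5@[52:53]
[54] read 'c'  n11⇒n4 (via fail)  → match P1@[53:54],P4@[54:54]
[55] read 'a'  n4⇒n6 (via fail)
[56] read 'b'  n6⇒n7  → match P2@[54:56],P5@[55:56]
[57] read 'c'  n7⇒n4 (via fail)  → match P1@[56:57],P4@[57:57]
[58] read 'a'  n4⇒n6 (via fail)
[59] read 'b'  n6⇒n7  → match P2@[57:59],P5@[58:59]
[60] read 'a'  n7⇒n1 (via fail)

Matches: [[2,0],[3,5],[4,1],[4,4],[6,0],[7,5],[8,1],[8,4],[9,4],[11,1],[11,4],[14,3],[14,5],[16,4],[18,1],[18,4],[20,2],[20,5],[22,5],[23,1],[23,4],[25,2],[25,5],[27,1],[27,4],[29,4],[31,4],[32,4],[34,4],[36,1],[36,4],[38,1],[38,4],[41,3],[41,5],[43,0],[44,5],[45,1],[45,4],[47,1],[47,4],[50,3],[50,5],[53,5],[54,1],[54,4],[56,2],[56,5],[57,1],[57,4],[59,2],[59,5]]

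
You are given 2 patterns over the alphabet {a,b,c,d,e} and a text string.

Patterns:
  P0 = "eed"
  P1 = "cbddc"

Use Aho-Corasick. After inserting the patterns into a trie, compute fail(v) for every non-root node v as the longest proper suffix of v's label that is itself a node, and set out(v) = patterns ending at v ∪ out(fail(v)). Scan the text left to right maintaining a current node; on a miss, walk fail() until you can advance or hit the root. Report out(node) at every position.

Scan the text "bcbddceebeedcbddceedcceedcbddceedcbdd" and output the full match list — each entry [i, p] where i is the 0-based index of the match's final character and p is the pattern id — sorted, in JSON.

Construct AC machine:
Trie nodes:
  0='ε' goto c→4 e→1
  1='e' goto e→2
  2='ee' goto d→3
  3='eed' goto ·  [P0 ends]
  4='c' goto b→5
  5='cb' goto d→6
  6='cbd' goto d→7
  7='cbdd' goto c→8
  8='cbddc' goto ·  [P1 ends]

BFS fail/out derivation:
  fail(1) 'e': from fail(0)=0 chase 'e': 0 ⇒ 0;  out=∅∪out(0)=∅
  fail(4) 'c': from fail(0)=0 chase 'c': 0 ⇒ 0;  out=∅∪out(0)=∅
  fail(2) 'ee': from fail(1)=0 chase 'e': 0 ⇒ 1;  out=∅∪out(1)=∅
  fail(5) 'cb': from fail(4)=0 chase 'b': 0 ⇒ 0;  out=∅∪out(0)=∅
  fail(3) 'eed': from fail(2)=1 chase 'd': 1→0 ⇒ 0;  out={0}∪out(0)={0}
  fail(6) 'cbd': from fail(5)=0 chase 'd': 0 ⇒ 0;  out=∅∪out(0)=∅
  fail(7) 'cbdd': from fail(6)=0 chase 'd': 0 ⇒ 0;  out=∅∪out(0)=∅
  fail(8) 'cbddc': from fail(7)=0 chase 'c': 0 ⇒ 4;  out={1}∪out(4)={1}

Run:
[0] read 'b'  n0⇒n0
[1] read 'c'  n0⇒n4
[2] read 'b'  n4⇒n5
[3] read 'd'  n5⇒n6
[4] read 'd'  n6⇒n7
[5] read 'c'  n7⇒n8  ** P1@[1:5]
[6] read 'e'  n8⇒n1 (fail-walked)
[7] read 'e'  n1⇒n2
[8] read 'b'  n2⇒n0 (fail-walked)
[9] read 'e'  n0⇒n1
[10] read 'e'  n1⇒n2
[11] read 'd'  n2⇒n3  ** P0@[9:11]
[12] read 'c'  n3⇒n4 (fail-walked)
[13] read 'b'  n4⇒n5
[14] read 'd'  n5⇒n6
[15] read 'd'  n6⇒n7
[16] read 'c'  n7⇒n8  ** P1@[12:16]
[17] read 'e'  n8⇒n1 (fail-walked)
[18] read 'e'  n1⇒n2
[19] read 'd'  n2⇒n3  ** P0@[17:19]
[20] read 'c'  n3⇒n4 (fail-walked)
[21] read 'c'  n4⇒n4 (fail-walked)
[22] read 'e'  n4⇒n1 (fail-walked)
[23] read 'e'  n1⇒n2
[24] read 'd'  n2⇒n3  ** P0@[22:24]
[25] read 'c'  n3⇒n4 (fail-walked)
[26] read 'b'  n4⇒n5
[27] read 'd'  n5⇒n6
[28] read 'd'  n6⇒n7
[29] read 'c'  n7⇒n8  ** P1@[25:29]
[30] read 'e'  n8⇒n1 (fail-walked)
[31] read 'e'  n1⇒n2
[32] read 'd'  n2⇒n3  ** P0@[30:32]
[33] read 'c'  n3⇒n4 (fail-walked)
[34] read 'b'  n4⇒n5
[35] read 'd'  n5⇒n6
[36] read 'd'  n6⇒n7

Result: [[5,1],[11,0],[16,1],[19,0],[24,0],[29,1],[32,0]]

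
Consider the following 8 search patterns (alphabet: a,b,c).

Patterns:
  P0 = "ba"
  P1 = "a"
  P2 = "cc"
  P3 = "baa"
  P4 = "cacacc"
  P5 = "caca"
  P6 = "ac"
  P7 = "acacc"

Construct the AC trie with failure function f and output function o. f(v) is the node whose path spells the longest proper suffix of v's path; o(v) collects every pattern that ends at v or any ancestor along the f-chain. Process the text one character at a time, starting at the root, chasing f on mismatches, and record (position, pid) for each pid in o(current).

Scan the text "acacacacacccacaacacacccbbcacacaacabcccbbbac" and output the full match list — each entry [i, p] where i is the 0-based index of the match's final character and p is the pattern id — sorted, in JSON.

Construct AC machine:
Trie nodes:
  n0 'ε': a→3 b→1 c→4
  n1 'b': a→2
  n2 'ba': a→6  ←P0
  n3 'a': c→12  ←P1
  n4 'c': a→7 c→5
  n5 'cc': ·  ←P2
  n6 'baa': ·  ←P3
  n7 'ca': c→8
  n8 'cac': a→9
  n9 'caca': c→10  ←P5
  n10 'cacac': c→11
  n11 'cacacc': ·  ←P4
  n12 'ac': a→13  ←P6
  n13 'aca': c→14
  n14 'acac': c→15
  n15 'acacc': ·  ←P7

BFS fail/out derivation:
  fail(1) 'b': from fail(0)=0 chase 'b': 0 ⇒ 0;  out=∅∪out(0)=∅
  fail(3) 'a': from fail(0)=0 chase 'a': 0 ⇒ 0;  out={1}∪out(0)={1}
  fail(4) 'c': from fail(0)=0 chase 'c': 0 ⇒ 0;  out=∅∪out(0)=∅
  fail(2) 'ba': from fail(1)=0 chase 'a': 0 ⇒ 3;  out={0}∪out(3)={0,1}
  fail(5) 'cc': from fail(4)=0 chase 'c': 0 ⇒ 4;  out={2}∪out(4)={2}
  fail(7) 'ca': from fail(4)=0 chase 'a': 0 ⇒ 3;  out=∅∪out(3)={1}
  fail(12) 'ac': from fail(3)=0 chase 'c': 0 ⇒ 4;  out={6}∪out(4)={6}
  fail(6) 'baa': from fail(2)=3 chase 'a': 3→0 ⇒ 3;  out={3}∪out(3)={1,3}
  fail(8) 'cac': from fail(7)=3 chase 'c': 3 ⇒ 12;  out=∅∪out(12)={6}
  fail(13) 'aca': from fail(12)=4 chase 'a': 4 ⇒ 7;  out=∅∪out(7)={1}
  fail(9) 'caca': from fail(8)=12 chase 'a': 12 ⇒ 13;  out={5}∪out(13)={1,5}
  fail(14) 'acac': from fail(13)=7 chase 'c': 7 ⇒ 8;  out=∅∪out(8)={6}
  fail(10) 'cacac': from fail(9)=13 chase 'c': 13 ⇒ 14;  out=∅∪out(14)={6}
  fail(15) 'acacc': from fail(14)=8 chase 'c': 8→12→4 ⇒ 5;  out={7}∪out(5)={2,7}
  fail(11) 'cacacc': from fail(10)=14 chase 'c': 14 ⇒ 15;  out={4}∪out(15)={2,4,7}

Run:
pos 0 'a': at 3  ** P1@[0:0]
pos 1 'c': at 12  ** P6@[0:1]
pos 2 'a': at 13  ** P1@[2:2]
pos 3 'c': at 14  ** P6@[2:3]
pos 4 'a': at 9 (fail-walked)  ** P1@[4:4],P5@[1:4]
pos 5 'c': at 10  ** P6@[4:5]
pos 6 'a': at 9 (fail-walked)  ** P1@[6:6],P5@[3:6]
pos 7 'c': at 10  ** P6@[6:7]
pos 8 'a': at 9 (fail-walked)  ** P1@[8:8],P5@[5:8]
pos 9 'c': at 10  ** P6@[8:9]
pos 10 'c': at 11  ** P2@[9:10],P4@[5:10],P7@[6:10]
pos 11 'c': at 5 (fail-walked)  ** P2@[10:11]
pos 12 'a': at 7 (fail-walked)  ** P1@[12:12]
pos 13 'c': at 8  ** P6@[12:13]
pos 14 'a': at 9  ** P1@[14:14],P5@[11:14]
pos 15 'a': at 3 (fail-walked)  ** P1@[15:15]
pos 16 'c': at 12  ** P6@[15:16]
pos 17 'a': at 13  ** P1@[17:17]
pos 18 'c': at 14  ** P6@[17:18]
pos 19 'a': at 9 (fail-walked)  ** P1@[19:19],P5@[16:19]
pos 20 'c': at 10  ** P6@[19:20]
pos 21 'c': at 11  ** P2@[20:21],P4@[16:21],P7@[17:21]
pos 22 'c': at 5 (fail-walked)  ** P2@[21:22]
pos 23 'b': at 1 (fail-walked)
pos 24 'b': at 1 (fail-walked)
pos 25 'c': at 4 (fail-walked)
pos 26 'a': at 7  ** P1@[26:26]
pos 27 'c': at 8  ** P6@[26:27]
pos 28 'a': at 9  ** P1@[28:28],P5@[25:28]
pos 29 'c': at 10  ** P6@[28:29]
pos 30 'a': at 9 (fail-walked)  ** P1@[30:30],P5@[27:30]
pos 31 'a': at 3 (fail-walked)  ** P1@[31:31]
pos 32 'c': at 12  ** P6@[31:32]
pos 33 'a': at 13  ** P1@[33:33]
pos 34 'b': at 1 (fail-walked)
pos 35 'c': at 4 (fail-walked)
pos 36 'c': at 5  ** P2@[35:36]
pos 37 'c': at 5 (fail-walked)  ** P2@[36:37]
pos 38 'b': at 1 (fail-walked)
pos 39 'b': at 1 (fail-walked)
pos 40 'b': at 1 (fail-walked)
pos 41 'a': at 2  ** P0@[40:41],P1@[41:41]
pos 42 'c': at 12 (fail-walked)  ** P6@[41:42]

All matches (sorted): [[0,1],[1,6],[2,1],[3,6],[4,1],[4,5],[5,6],[6,1],[6,5],[7,6],[8,1],[8,5],[9,6],[10,2],[10,4],[10,7],[11,2],[12,1],[13,6],[14,1],[14,5],[15,1],[16,6],[17,1],[18,6],[19,1],[19,5],[20,6],[21,2],[21,4],[21,7],[22,2],[26,1],[27,6],[28,1],[28,5],[29,6],[30,1],[30,5],[31,1],[32,6],[33,1],[36,2],[37,2],[41,0],[41,1],[42,6]]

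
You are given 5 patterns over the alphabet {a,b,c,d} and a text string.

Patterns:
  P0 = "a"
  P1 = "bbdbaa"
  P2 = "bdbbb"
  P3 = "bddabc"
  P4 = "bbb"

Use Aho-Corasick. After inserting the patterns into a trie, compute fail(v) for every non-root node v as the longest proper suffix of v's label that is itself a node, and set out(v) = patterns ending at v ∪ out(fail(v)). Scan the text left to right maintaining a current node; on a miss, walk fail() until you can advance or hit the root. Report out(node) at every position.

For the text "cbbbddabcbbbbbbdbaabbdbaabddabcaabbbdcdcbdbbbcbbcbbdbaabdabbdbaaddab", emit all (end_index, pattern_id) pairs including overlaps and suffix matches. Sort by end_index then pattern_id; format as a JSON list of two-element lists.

Build automaton:
Trie nodes:
  n0 'ε': a→1 b→2
  n1 'a': ·  [P0 ends]
  n2 'b': b→3 d→8
  n3 'bb': b→16 d→4
  n4 'bbd': b→5
  n5 'bbdb': a→6
  n6 'bbdba': a→7
  n7 'bbdbaa': ·  [P1 ends]
  n8 'bd': b→9 d→12
  n9 'bdb': b→10
  n10 'bdbb': b→11
  n11 'bdbbb': ·  [P2 ends]
  n12 'bdd': a→13
  n13 'bdda': b→14
  n14 'bddab': c→15
  n15 'bddabc': ·  [P3 ends]
  n16 'bbb': ·  [P4 ends]

Failure links (BFS by depth):
  fail(1) 'a': from fail(0)=0 chase 'a': 0 ⇒ 0;  out={0}∪out(0)={0}
  fail(2) 'b': from fail(0)=0 chase 'b': 0 ⇒ 0;  out=∅∪out(0)=∅
  fail(3) 'bb': from fail(2)=0 chase 'b': 0 ⇒ 2;  out=∅∪out(2)=∅
  fail(8) 'bd': from fail(2)=0 chase 'd': 0 ⇒ 0;  out=∅∪out(0)=∅
  fail(4) 'bbd': from fail(3)=2 chase 'd': 2 ⇒ 8;  out=∅∪out(8)=∅
  fail(9) 'bdb': from fail(8)=0 chase 'b': 0 ⇒ 2;  out=∅∪out(2)=∅
  fail(12) 'bdd': from fail(8)=0 chase 'd': 0 ⇒ 0;  out=∅∪out(0)=∅
  fail(16) 'bbb': from fail(3)=2 chase 'b': 2 ⇒ 3;  out={4}∪out(3)={4}
  fail(5) 'bbdb': from fail(4)=8 chase 'b': 8 ⇒ 9;  out=∅∪out(9)=∅
  fail(10) 'bdbb': from fail(9)=2 chase 'b': 2 ⇒ 3;  out=∅∪out(3)=∅
  fail(13) 'bdda': from fail(12)=0 chase 'a': 0 ⇒ 1;  out=∅∪out(1)={0}
  fail(6) 'bbdba': from fail(5)=9 chase 'a': 9→2→0 ⇒ 1;  out=∅∪out(1)={0}
  fail(11) 'bdbbb': from fail(10)=3 chase 'b': 3 ⇒ 16;  out={2}∪out(16)={2,4}
  fail(14) 'bddab': from fail(13)=1 chase 'b': 1→0 ⇒ 2;  out=∅∪out(2)=∅
  fail(7) 'bbdbaa': from fail(6)=1 chase 'a': 1→0 ⇒ 1;  out={1}∪out(1)={0,1}
  fail(15) 'bddabc': from fail(14)=2 chase 'c': 2→0 ⇒ 0;  out={3}∪out(0)={3}

Text stream:
pos 0 'c': at 0
pos 1 'b': at 2
pos 2 'b': at 3
pos 3 'b': at 16  emit P4@[1:3]
pos 4 'd': at 4 (fail-walked)
pos 5 'd': at 12 (fail-walked)
pos 6 'a': at 13  emit P0@[6:6]
pos 7 'b': at 14
pos 8 'c': at 15  emit P3@[3:8]
pos 9 'b': at 2 (fail-walked)
pos 10 'b': at 3
pos 11 'b': at 16  emit P4@[9:11]
pos 12 'b': at 16 (fail-walked)  emit P4@[10:12]
pos 13 'b': at 16 (fail-walked)  emit P4@[11:13]
pos 14 'b': at 16 (fail-walked)  emit P4@[12:14]
pos 15 'd': at 4 (fail-walked)
pos 16 'b': at 5
pos 17 'a': at 6  emit P0@[17:17]
pos 18 'a': at 7  emit P0@[18:18],P1@[13:18]
pos 19 'b': at 2 (fail-walked)
pos 20 'b': at 3
pos 21 'd': at 4
pos 22 'b': at 5
pos 23 'a': at 6  emit P0@[23:23]
pos 24 'a': at 7  emit P0@[24:24],P1@[19:24]
pos 25 'b': at 2 (fail-walked)
pos 26 'd': at 8
pos 27 'd': at 12
pos 28 'a': at 13  emit P0@[28:28]
pos 29 'b': at 14
pos 30 'c': at 15  emit P3@[25:30]
pos 31 'a': at 1 (fail-walked)  emit P0@[31:31]
pos 32 'a': at 1 (fail-walked)  emit P0@[32:32]
pos 33 'b': at 2 (fail-walked)
pos 34 'b': at 3
pos 35 'b': at 16  emit P4@[33:35]
pos 36 'd': at 4 (fail-walked)
pos 37 'c': at 0 (fail-walked)
pos 38 'd': at 0
pos 39 'c': at 0
pos 40 'b': at 2
pos 41 'd': at 8
pos 42 'b': at 9
pos 43 'b': at 10
pos 44 'b': at 11  emit P2@[40:44],P4@[42:44]
pos 45 'c': at 0 (fail-walked)
pos 46 'b': at 2
pos 47 'b': at 3
pos 48 'c': at 0 (fail-walked)
pos 49 'b': at 2
pos 50 'b': at 3
pos 51 'd': at 4
pos 52 'b': at 5
pos 53 'a': at 6  emit P0@[53:53]
pos 54 'a': at 7  emit P0@[54:54],P1@[49:54]
pos 55 'b': at 2 (fail-walked)
pos 56 'd': at 8
pos 57 'a': at 1 (fail-walked)  emit P0@[57:57]
pos 58 'b': at 2 (fail-walked)
pos 59 'b': at 3
pos 60 'd': at 4
pos 61 'b': at 5
pos 62 'a': at 6  emit P0@[62:62]
pos 63 'a': at 7  emit P0@[63:63],P1@[58:63]
pos 64 'd': at 0 (fail-walked)
pos 65 'd': at 0
pos 66 'a': at 1  emit P0@[66:66]
pos 67 'b': at 2 (fail-walked)

Result: [[3,4],[6,0],[8,3],[11,4],[12,4],[13,4],[14,4],[17,0],[18,0],[18,1],[23,0],[24,0],[24,1],[28,0],[30,3],[31,0],[32,0],[35,4],[44,2],[44,4],[53,0],[54,0],[54,1],[57,0],[62,0],[63,0],[63,1],[66,0]]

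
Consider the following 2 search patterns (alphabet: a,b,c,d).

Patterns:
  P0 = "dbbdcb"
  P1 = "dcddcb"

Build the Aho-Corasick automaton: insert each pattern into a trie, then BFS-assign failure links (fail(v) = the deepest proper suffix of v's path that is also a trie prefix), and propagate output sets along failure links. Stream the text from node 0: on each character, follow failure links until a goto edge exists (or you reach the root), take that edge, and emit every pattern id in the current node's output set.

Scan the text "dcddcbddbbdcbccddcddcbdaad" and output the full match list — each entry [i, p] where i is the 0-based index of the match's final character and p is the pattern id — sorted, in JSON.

Construct AC machine:
Trie nodes:
  n0 'ε': d→1
  n1 'd': b→2 c→7
  n2 'db': b→3
  n3 'dbb': d→4
  n4 'dbbd': c→5
  n5 'dbbdc': b→6
  n6 'dbbdcb': ·  [P0 ends]
  n7 'dc': d→8
  n8 'dcd': d→9
  n9 'dcdd': c→10
  n10 'dcddc': b→11
  n11 'dcddcb': ·  [P1 ends]

Failure links (BFS by depth):
  fail(1) 'd': from fail(0)=0 chase 'd': 0 ⇒ 0;  out=∅∪out(0)=∅
  fail(2) 'db': from fail(1)=0 chase 'b': 0 ⇒ 0;  out=∅∪out(0)=∅
  fail(7) 'dc': from fail(1)=0 chase 'c': 0 ⇒ 0;  out=∅∪out(0)=∅
  fail(3) 'dbb': from fail(2)=0 chase 'b': 0 ⇒ 0;  out=∅∪out(0)=∅
  fail(8) 'dcd': from fail(7)=0 chase 'd': 0 ⇒ 1;  out=∅∪out(1)=∅
  fail(4) 'dbbd': from fail(3)=0 chase 'd': 0 ⇒ 1;  out=∅∪out(1)=∅
  fail(9) 'dcdd': from fail(8)=1 chase 'd': 1→0 ⇒ 1;  out=∅∪out(1)=∅
  fail(5) 'dbbdc': from fail(4)=1 chase 'c': 1 ⇒ 7;  out=∅∪out(7)=∅
  fail(10) 'dcddc': from fail(9)=1 chase 'c': 1 ⇒ 7;  out=∅∪out(7)=∅
  fail(6) 'dbbdcb': from fail(5)=7 chase 'b': 7→0 ⇒ 0;  out={0}∪out(0)={0}
  fail(11) 'dcddcb': from fail(10)=7 chase 'b': 7→0 ⇒ 0;  out={1}∪out(0)={1}

Text stream:
pos 0 'd': at 1
pos 1 'c': at 7
pos 2 'd': at 8
pos 3 'd': at 9
pos 4 'c': at 10
pos 5 'b': at 11  ** P1@[0:5]
pos 6 'd': at 1 (fail-walked)
pos 7 'd': at 1 (fail-walked)
pos 8 'b': at 2
pos 9 'b': at 3
pos 10 'd': at 4
pos 11 'c': at 5
pos 12 'b': at 6  ** P0@[7:12]
pos 13 'c': at 0 (fail-walked)
pos 14 'c': at 0
pos 15 'd': at 1
pos 16 'd': at 1 (fail-walked)
pos 17 'c': at 7
pos 18 'd': at 8
pos 19 'd': at 9
pos 20 'c': at 10
pos 21 'b': at 11  ** P1@[16:21]
pos 22 'd': at 1 (fail-walked)
pos 23 'a': at 0 (fail-walked)
pos 24 'a': at 0
pos 25 'd': at 1

All matches (sorted): [[5,1],[12,0],[21,1]]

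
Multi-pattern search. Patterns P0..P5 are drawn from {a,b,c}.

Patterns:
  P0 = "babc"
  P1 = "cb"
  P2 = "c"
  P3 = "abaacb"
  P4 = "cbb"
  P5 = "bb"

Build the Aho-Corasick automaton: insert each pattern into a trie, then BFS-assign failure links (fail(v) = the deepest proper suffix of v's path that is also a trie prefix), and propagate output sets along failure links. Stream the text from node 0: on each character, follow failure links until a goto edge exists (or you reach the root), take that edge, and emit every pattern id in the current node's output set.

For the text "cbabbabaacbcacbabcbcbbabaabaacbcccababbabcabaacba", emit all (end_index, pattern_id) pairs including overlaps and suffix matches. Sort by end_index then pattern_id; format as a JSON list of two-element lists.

Construct AC machine:
Trie (insert patterns):
  n0 'ε': a→7 b→1 c→5
  n1 'b': a→2 b→14
  n2 'ba': b→3
  n3 'bab': c→4
  n4 'babc': ·  [P0 ends]
  n5 'c': b→6  [P2 ends]
  n6 'cb': b→13  [P1 ends]
  n7 'a': b→8
  n8 'ab': a→9
  n9 'aba': a→10
  n10 'abaa': c→11
  n11 'abaac': b→12
  n12 'abaacb': ·  [P3 ends]
  n13 'cbb': ·  [P4 ends]
  n14 'bb': ·  [P5 ends]

Failure links (BFS by depth):
  fail(1) 'b': from fail(0)=0 chase 'b': 0 ⇒ 0;  out=∅∪out(0)=∅
  fail(5) 'c': from fail(0)=0 chase 'c': 0 ⇒ 0;  out={2}∪out(0)={2}
  fail(7) 'a': from fail(0)=0 chase 'a': 0 ⇒ 0;  out=∅∪out(0)=∅
  fail(2) 'ba': from fail(1)=0 chase 'a': 0 ⇒ 7;  out=∅∪out(7)=∅
  fail(6) 'cb': from fail(5)=0 chase 'b': 0 ⇒ 1;  out={1}∪out(1)={1}
  fail(8) 'ab': from fail(7)=0 chase 'b': 0 ⇒ 1;  out=∅∪out(1)=∅
  fail(14) 'bb': from fail(1)=0 chase 'b': 0 ⇒ 1;  out={5}∪out(1)={5}
  fail(3) 'bab': from fail(2)=7 chase 'b': 7 ⇒ 8;  out=∅∪out(8)=∅
  fail(9) 'aba': from fail(8)=1 chase 'a': 1 ⇒ 2;  out=∅∪out(2)=∅
  fail(13) 'cbb': from fail(6)=1 chase 'b': 1 ⇒ 14;  out={4}∪out(14)={4,5}
  fail(4) 'babc': from fail(3)=8 chase 'c': 8→1→0 ⇒ 5;  out={0}∪out(5)={0,2}
  fail(10) 'abaa': from fail(9)=2 chase 'a': 2→7→0 ⇒ 7;  out=∅∪out(7)=∅
  fail(11) 'abaac': from fail(10)=7 chase 'c': 7→0 ⇒ 5;  out=∅∪out(5)={2}
  fail(12) 'abaacb': from fail(11)=5 chase 'b': 5 ⇒ 6;  out={3}∪out(6)={1,3}

Text stream:
[0] read 'c'  n0⇒n5  → match P2@[0:0]
[1] read 'b'  n5⇒n6  → match P1@[0:1]
[2] read 'a'  n6⇒n2 (fail-walked)
[3] read 'b'  n2⇒n3
[4] read 'b'  n3⇒n14 (fail-walked)  → match P5@[3:4]
[5] read 'a'  n14⇒n2 (fail-walked)
[6] read 'b'  n2⇒n3
[7] read 'a'  n3⇒n9 (fail-walked)
[8] read 'a'  n9⇒n10
[9] read 'c'  n10⇒n11  → match P2@[9:9]
[10] read 'b'  n11⇒n12  → match P1@[9:10],P3@[5:10]
[11] read 'c'  n12⇒n5 (fail-walked)  → match P2@[11:11]
[12] read 'a'  n5⇒n7 (fail-walked)
[13] read 'c'  n7⇒n5 (fail-walked)  → match P2@[13:13]
[14] read 'b'  n5⇒n6  → match P1@[13:14]
[15] read 'a'  n6⇒n2 (fail-walked)
[16] read 'b'  n2⇒n3
[17] read 'c'  n3⇒n4  → match P0@[14:17],P2@[17:17]
[18] read 'b'  n4⇒n6 (fail-walked)  → match P1@[17:18]
[19] read 'c'  n6⇒n5 (fail-walked)  → match P2@[19:19]
[20] read 'b'  n5⇒n6  → match P1@[19:20]
[21] read 'b'  n6⇒n13  → match P4@[19:21],P5@[20:21]
[22] read 'a'  n13⇒n2 (fail-walked)
[23] read 'b'  n2⇒n3
[24] read 'a'  n3⇒n9 (fail-walked)
[25] read 'a'  n9⇒n10
[26] read 'b'  n10⇒n8 (fail-walked)
[27] read 'a'  n8⇒n9
[28] read 'a'  n9⇒n10
[29] read 'c'  n10⇒n11  → match P2@[29:29]
[30] read 'b'  n11⇒n12  → match P1@[29:30],P3@[25:30]
[31] read 'c'  n12⇒n5 (fail-walked)  → match P2@[31:31]
[32] read 'c'  n5⇒n5 (fail-walked)  → match P2@[32:32]
[33] read 'c'  n5⇒n5 (fail-walked)  → match P2@[33:33]
[34] read 'a'  n5⇒n7 (fail-walked)
[35] read 'b'  n7⇒n8
[36] read 'a'  n8⇒n9
[37] read 'b'  n9⇒n3 (fail-walked)
[38] read 'b'  n3⇒n14 (fail-walked)  → match P5@[37:38]
[39] read 'a'  n14⇒n2 (fail-walked)
[40] read 'b'  n2⇒n3
[41] read 'c'  n3⇒n4  → match P0@[38:41],P2@[41:41]
[42] read 'a'  n4⇒n7 (fail-walked)
[43] read 'b'  n7⇒n8
[44] read 'a'  n8⇒n9
[45] read 'a'  n9⇒n10
[46] read 'c'  n10⇒n11  → match P2@[46:46]
[47] read 'b'  n11⇒n12  → match P1@[46:47],P3@[42:47]
[48] read 'a'  n12⇒n2 (fail-walked)

All matches (sorted): [[0,2],[1,1],[4,5],[9,2],[10,1],[10,3],[11,2],[13,2],[14,1],[17,0],[17,2],[18,1],[19,2],[20,1],[21,4],[21,5],[29,2],[30,1],[30,3],[31,2],[32,2],[33,2],[38,5],[41,0],[41,2],[46,2],[47,1],[47,3]]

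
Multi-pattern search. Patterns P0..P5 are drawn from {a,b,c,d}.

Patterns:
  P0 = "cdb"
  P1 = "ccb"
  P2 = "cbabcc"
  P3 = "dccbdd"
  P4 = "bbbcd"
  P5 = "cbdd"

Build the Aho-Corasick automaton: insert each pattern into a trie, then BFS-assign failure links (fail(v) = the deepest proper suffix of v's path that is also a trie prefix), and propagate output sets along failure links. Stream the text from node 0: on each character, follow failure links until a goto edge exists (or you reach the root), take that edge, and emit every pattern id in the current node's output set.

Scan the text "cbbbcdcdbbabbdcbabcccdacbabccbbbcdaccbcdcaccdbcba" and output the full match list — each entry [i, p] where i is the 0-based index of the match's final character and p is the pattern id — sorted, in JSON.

Build:
Trie (insert patterns):
  n0 'ε': b→17 c→1 d→11
  n1 'c': b→6 c→4 d→2
  n2 'cd': b→3
  n3 'cdb': ·  ←P0
  n4 'cc': b→5
  n5 'ccb': ·  ←P1
  n6 'cb': a→7 d→22
  n7 'cba': b→8
  n8 'cbab': c→9
  n9 'cbabc': c→10
  n10 'cbabcc': ·  ←P2
  n11 'd': c→12
  n12 'dc': c→13
  n13 'dcc': b→14
  n14 'dccb': d→15
  n15 'dccbd': d→16
  n16 'dccbdd': ·  ←P3
  n17 'b': b→18
  n18 'bb': b→19
  n19 'bbb': c→20
  n20 'bbbc': d→21
  n21 'bbbcd': ·  ←P4
  n22 'cbd': d→23
  n23 'cbdd': ·  ←P5

BFS fail/out derivation:
  n1('c'): parent n0 fail=0; on 'c' 0 → fail=0;  out ∅∪∅=∅
  n11('d'): parent n0 fail=0; on 'd' 0 → fail=0;  out ∅∪∅=∅
  n17('b'): parent n0 fail=0; on 'b' 0 → fail=0;  out ∅∪∅=∅
  n2('cd'): parent n1 fail=0; on 'd' 0 → fail=11;  out ∅∪∅=∅
  n4('cc'): parent n1 fail=0; on 'c' 0 → fail=1;  out ∅∪∅=∅
  n6('cb'): parent n1 fail=0; on 'b' 0 → fail=17;  out ∅∪∅=∅
  n12('dc'): parent n11 fail=0; on 'c' 0 → fail=1;  out ∅∪∅=∅
  n18('bb'): parent n17 fail=0; on 'b' 0 → fail=17;  out ∅∪∅=∅
  n3('cdb'): parent n2 fail=11; on 'b' 11→0 → fail=17;  out {0}∪∅={0}
  n5('ccb'): parent n4 fail=1; on 'b' 1 → fail=6;  out {1}∪∅={1}
  n7('cba'): parent n6 fail=17; on 'a' 17→0 → fail=0;  out ∅∪∅=∅
  n13('dcc'): parent n12 fail=1; on 'c' 1 → fail=4;  out ∅∪∅=∅
  n19('bbb'): parent n18 fail=17; on 'b' 17 → fail=18;  out ∅∪∅=∅
  n22('cbd'): parent n6 fail=17; on 'd' 17→0 → fail=11;  out ∅∪∅=∅
  n8('cbab'): parent n7 fail=0; on 'b' 0 → fail=17;  out ∅∪∅=∅
  n14('dccb'): parent n13 fail=4; on 'b' 4 → fail=5;  out ∅∪{1}={1}
  n20('bbbc'): parent n19 fail=18; on 'c' 18→17→0 → fail=1;  out ∅∪∅=∅
  n23('cbdd'): parent n22 fail=11; on 'd' 11→0 → fail=11;  out {5}∪∅={5}
  n9('cbabc'): parent n8 fail=17; on 'c' 17→0 → fail=1;  out ∅∪∅=∅
  n15('dccbd'): parent n14 fail=5; on 'd' 5→6 → fail=22;  out ∅∪∅=∅
  n21('bbbcd'): parent n20 fail=1; on 'd' 1 → fail=2;  out {4}∪∅={4}
  n10('cbabcc'): parent n9 fail=1; on 'c' 1 → fail=4;  out {2}∪∅={2}
  n16('dccbdd'): parent n15 fail=22; on 'd' 22 → fail=23;  out {3}∪{5}={3,5}

Run:
pos 0 'c': at 1
pos 1 'b': at 6
pos 2 'b': at 18 (fail-walked)
pos 3 'b': at 19
pos 4 'c': at 20
pos 5 'd': at 21  emit P4@[1:5]
pos 6 'c': at 12 (fail-walked)
pos 7 'd': at 2 (fail-walked)
pos 8 'b': at 3  emit P0@[6:8]
pos 9 'b': at 18 (fail-walked)
pos 10 'a': at 0 (fail-walked)
pos 11 'b': at 17
pos 12 'b': at 18
pos 13 'd': at 11 (fail-walked)
pos 14 'c': at 12
pos 15 'b': at 6 (fail-walked)
pos 16 'a': at 7
pos 17 'b': at 8
pos 18 'c': at 9
pos 19 'c': at 10  emit P2@[14:19]
pos 20 'c': at 4 (fail-walked)
pos 21 'd': at 2 (fail-walked)
pos 22 'a': at 0 (fail-walked)
pos 23 'c': at 1
pos 24 'b': at 6
pos 25 'a': at 7
pos 26 'b': at 8
pos 27 'c': at 9
pos 28 'c': at 10  emit P2@[23:28]
pos 29 'b': at 5 (fail-walked)  emit P1@[27:29]
pos 30 'b': at 18 (fail-walked)
pos 31 'b': at 19
pos 32 'c': at 20
pos 33 'd': at 21  emit P4@[29:33]
pos 34 'a': at 0 (fail-walked)
pos 35 'c': at 1
pos 36 'c': at 4
pos 37 'b': at 5  emit P1@[35:37]
pos 38 'c': at 1 (fail-walked)
pos 39 'd': at 2
pos 40 'c': at 12 (fail-walked)
pos 41 'a': at 0 (fail-walked)
pos 42 'c': at 1
pos 43 'c': at 4
pos 44 'd': at 2 (fail-walked)
pos 45 'b': at 3  emit P0@[43:45]
pos 46 'c': at 1 (fail-walked)
pos 47 'b': at 6
pos 48 'a': at 7

Matches: [[5,4],[8,0],[19,2],[28,2],[29,1],[33,4],[37,1],[45,0]]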